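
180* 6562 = 1181160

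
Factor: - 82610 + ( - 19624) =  - 102234 = - 2^1*3^1 * 11^1*1549^1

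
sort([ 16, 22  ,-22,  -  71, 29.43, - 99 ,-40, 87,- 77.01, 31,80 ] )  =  [ -99, - 77.01, - 71, - 40 ,-22, 16,22,  29.43,31, 80,87] 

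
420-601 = -181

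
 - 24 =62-86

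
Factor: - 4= - 2^2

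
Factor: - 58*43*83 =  - 2^1*29^1*43^1*83^1 = - 207002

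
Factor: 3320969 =3320969^1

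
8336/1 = 8336 = 8336.00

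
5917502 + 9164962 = 15082464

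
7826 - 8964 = -1138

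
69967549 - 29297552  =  40669997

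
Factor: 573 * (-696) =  - 2^3 *3^2*29^1*191^1 = - 398808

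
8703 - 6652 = 2051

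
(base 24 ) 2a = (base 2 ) 111010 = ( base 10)58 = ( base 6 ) 134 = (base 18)34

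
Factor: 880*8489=7470320 = 2^4*5^1*11^1*13^1*653^1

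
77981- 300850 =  - 222869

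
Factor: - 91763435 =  - 5^1*18352687^1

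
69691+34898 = 104589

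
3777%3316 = 461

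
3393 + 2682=6075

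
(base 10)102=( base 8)146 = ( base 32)36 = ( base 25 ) 42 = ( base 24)46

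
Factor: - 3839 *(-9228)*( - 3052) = -2^4*3^1*7^1*11^1*109^1 * 349^1 * 769^1= - 108121043184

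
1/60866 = 1/60866 = 0.00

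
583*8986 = 5238838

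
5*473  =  2365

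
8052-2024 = 6028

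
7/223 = 7/223  =  0.03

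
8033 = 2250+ 5783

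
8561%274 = 67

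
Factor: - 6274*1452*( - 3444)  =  2^5*3^2 *7^1*11^2*41^1*3137^1 = 31374316512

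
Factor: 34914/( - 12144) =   -  2^( -3)*23^1=-23/8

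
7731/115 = 7731/115 = 67.23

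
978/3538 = 489/1769 = 0.28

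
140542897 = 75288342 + 65254555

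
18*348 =6264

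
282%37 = 23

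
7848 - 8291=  - 443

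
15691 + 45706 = 61397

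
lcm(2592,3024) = 18144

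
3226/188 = 17 + 15/94 = 17.16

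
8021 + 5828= 13849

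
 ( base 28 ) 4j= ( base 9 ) 155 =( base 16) 83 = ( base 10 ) 131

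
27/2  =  27/2 =13.50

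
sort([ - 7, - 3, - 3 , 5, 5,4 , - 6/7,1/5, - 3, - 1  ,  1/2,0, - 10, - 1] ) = [ - 10,-7, - 3, - 3, - 3, - 1,-1,- 6/7,  0,  1/5, 1/2, 4,5,5]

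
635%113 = 70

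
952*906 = 862512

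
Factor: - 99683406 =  - 2^1*3^3*823^1 * 2243^1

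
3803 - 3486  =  317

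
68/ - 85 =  - 1+1/5=- 0.80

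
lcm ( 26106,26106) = 26106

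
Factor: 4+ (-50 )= - 2^1*23^1  =  - 46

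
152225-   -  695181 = 847406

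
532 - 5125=-4593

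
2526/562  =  1263/281 = 4.49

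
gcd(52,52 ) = 52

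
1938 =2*969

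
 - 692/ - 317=2  +  58/317  =  2.18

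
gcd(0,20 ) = 20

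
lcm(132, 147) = 6468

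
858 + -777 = 81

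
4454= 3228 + 1226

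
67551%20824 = 5079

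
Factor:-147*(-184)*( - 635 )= - 17175480 = -2^3*3^1*5^1 * 7^2*23^1*127^1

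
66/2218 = 33/1109 = 0.03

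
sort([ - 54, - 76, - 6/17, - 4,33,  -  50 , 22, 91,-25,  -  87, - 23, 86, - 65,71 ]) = [-87,-76 , - 65  , - 54, - 50, - 25,  -  23, - 4, - 6/17,22 , 33,71,86,91] 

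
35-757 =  - 722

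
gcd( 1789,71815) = 1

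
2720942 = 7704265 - 4983323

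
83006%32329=18348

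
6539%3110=319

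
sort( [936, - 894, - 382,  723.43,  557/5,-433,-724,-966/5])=[ - 894, - 724,-433, - 382, - 966/5,557/5, 723.43, 936 ] 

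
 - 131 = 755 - 886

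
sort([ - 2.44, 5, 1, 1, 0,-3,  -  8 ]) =[-8, - 3,-2.44, 0, 1, 1,5 ] 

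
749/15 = 49 + 14/15 =49.93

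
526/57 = 526/57= 9.23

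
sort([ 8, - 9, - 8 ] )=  [-9, - 8, 8]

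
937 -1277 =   -  340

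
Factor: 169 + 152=321 = 3^1 * 107^1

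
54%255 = 54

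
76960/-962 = -80 + 0/1= -80.00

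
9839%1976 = 1935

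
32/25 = 32/25  =  1.28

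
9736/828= 11 + 157/207 = 11.76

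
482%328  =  154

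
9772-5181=4591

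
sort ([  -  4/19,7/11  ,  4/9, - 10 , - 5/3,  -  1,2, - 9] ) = [ - 10, - 9, - 5/3, - 1, - 4/19, 4/9 , 7/11, 2] 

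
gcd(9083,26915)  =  1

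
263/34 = 7 + 25/34= 7.74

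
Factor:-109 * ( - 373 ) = 109^1 * 373^1  =  40657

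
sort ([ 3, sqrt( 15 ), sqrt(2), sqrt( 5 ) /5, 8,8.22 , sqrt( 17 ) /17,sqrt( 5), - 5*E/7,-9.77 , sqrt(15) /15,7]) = [ - 9.77, -5*E/7,sqrt( 17 )/17, sqrt( 15)/15, sqrt( 5)/5,sqrt ( 2), sqrt(5 ), 3, sqrt( 15),7, 8,8.22]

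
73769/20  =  73769/20 = 3688.45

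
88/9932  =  22/2483= 0.01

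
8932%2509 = 1405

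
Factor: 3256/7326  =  4/9=2^2 *3^( - 2)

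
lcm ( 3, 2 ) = 6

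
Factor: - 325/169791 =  - 3^( - 1)*5^2*13^1*56597^(-1 ) 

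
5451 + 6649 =12100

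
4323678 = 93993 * 46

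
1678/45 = 37 + 13/45=37.29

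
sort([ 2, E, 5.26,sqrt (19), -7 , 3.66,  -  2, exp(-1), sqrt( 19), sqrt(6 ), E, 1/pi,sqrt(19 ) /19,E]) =[  -  7, - 2 , sqrt(19)/19, 1/pi,exp( - 1), 2 , sqrt(6),  E,  E,E,3.66, sqrt( 19 ), sqrt( 19 ), 5.26 ]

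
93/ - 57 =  - 2 + 7/19 = - 1.63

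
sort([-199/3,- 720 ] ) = [-720, - 199/3]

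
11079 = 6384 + 4695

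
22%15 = 7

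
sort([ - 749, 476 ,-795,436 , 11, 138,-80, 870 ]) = [-795,-749, - 80, 11, 138,  436 , 476, 870]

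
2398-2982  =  -584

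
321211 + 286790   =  608001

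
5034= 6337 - 1303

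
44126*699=30844074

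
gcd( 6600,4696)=8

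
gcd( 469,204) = 1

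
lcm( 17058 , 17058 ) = 17058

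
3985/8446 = 3985/8446  =  0.47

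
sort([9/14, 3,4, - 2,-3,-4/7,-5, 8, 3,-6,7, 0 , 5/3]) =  [ - 6,-5,-3 , - 2,-4/7,0, 9/14, 5/3,3, 3, 4,7, 8]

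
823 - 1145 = -322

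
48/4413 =16/1471  =  0.01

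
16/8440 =2/1055= 0.00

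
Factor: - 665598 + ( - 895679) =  - 1561277 = - 79^1  *  19763^1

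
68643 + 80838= 149481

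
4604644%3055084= 1549560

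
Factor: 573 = 3^1*191^1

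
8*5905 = 47240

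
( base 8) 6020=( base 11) 2358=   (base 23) 5j6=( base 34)2ms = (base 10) 3088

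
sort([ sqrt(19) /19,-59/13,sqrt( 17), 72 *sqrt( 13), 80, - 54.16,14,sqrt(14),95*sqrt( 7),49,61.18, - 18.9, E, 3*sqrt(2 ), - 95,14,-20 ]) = [-95,  -  54.16 , - 20, - 18.9, - 59/13,sqrt(19)/19, E,sqrt( 14 ), sqrt( 17 ) , 3 * sqrt( 2),  14,14,49,61.18 , 80,95*sqrt(7),72* sqrt ( 13 )]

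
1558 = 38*41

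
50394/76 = 25197/38= 663.08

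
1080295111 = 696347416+383947695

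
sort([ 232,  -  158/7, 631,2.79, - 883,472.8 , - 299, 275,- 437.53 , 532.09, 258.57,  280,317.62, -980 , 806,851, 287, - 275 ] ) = [-980, - 883, - 437.53, - 299,-275, - 158/7, 2.79, 232, 258.57, 275,  280, 287,317.62, 472.8,  532.09,631,806, 851] 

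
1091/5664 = 1091/5664= 0.19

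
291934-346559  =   - 54625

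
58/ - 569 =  -58/569 = - 0.10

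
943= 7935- 6992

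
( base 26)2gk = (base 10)1788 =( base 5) 24123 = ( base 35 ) 1g3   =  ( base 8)3374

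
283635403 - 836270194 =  - 552634791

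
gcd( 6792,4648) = 8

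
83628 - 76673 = 6955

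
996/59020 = 249/14755 = 0.02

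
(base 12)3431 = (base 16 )16a5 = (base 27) 7pj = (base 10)5797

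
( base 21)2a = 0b110100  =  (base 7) 103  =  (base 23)26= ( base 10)52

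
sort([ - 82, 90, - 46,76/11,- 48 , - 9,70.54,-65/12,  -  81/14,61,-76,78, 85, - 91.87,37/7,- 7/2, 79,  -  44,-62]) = [ - 91.87,-82,-76,-62, - 48,-46, - 44, - 9,  -  81/14,  -  65/12, - 7/2,  37/7,76/11 , 61,70.54, 78,79,85,90 ]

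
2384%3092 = 2384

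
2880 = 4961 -2081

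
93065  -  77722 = 15343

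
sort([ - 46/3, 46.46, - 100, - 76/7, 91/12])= [  -  100,- 46/3, - 76/7,91/12, 46.46] 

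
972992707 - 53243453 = 919749254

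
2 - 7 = - 5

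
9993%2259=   957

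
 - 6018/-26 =231 + 6/13= 231.46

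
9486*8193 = 77718798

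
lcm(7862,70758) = 70758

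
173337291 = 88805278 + 84532013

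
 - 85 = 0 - 85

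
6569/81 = 6569/81 = 81.10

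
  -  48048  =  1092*( - 44) 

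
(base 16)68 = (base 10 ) 104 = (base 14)76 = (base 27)3N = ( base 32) 38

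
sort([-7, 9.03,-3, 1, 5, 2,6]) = [ - 7, - 3, 1, 2, 5,6,9.03]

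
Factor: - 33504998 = -2^1*43^1*317^1 * 1229^1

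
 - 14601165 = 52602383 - 67203548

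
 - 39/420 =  - 1 + 127/140  =  - 0.09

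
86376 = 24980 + 61396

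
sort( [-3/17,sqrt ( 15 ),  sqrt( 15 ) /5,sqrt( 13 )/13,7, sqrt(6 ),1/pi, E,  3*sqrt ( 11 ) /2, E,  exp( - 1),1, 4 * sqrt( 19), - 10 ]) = [ - 10, - 3/17,sqrt( 13 ) /13,  1/pi, exp( - 1), sqrt(15) /5 , 1,  sqrt(6 ) , E,  E,sqrt( 15) , 3  *  sqrt( 11)/2, 7,4*sqrt(19)] 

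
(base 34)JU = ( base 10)676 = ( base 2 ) 1010100100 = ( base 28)o4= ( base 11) 565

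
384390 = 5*76878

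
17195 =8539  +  8656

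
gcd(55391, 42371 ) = 7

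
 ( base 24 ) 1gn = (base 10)983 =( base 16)3d7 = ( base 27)19b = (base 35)S3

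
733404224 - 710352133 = 23052091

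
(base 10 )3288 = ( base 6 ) 23120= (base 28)45c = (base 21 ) 79c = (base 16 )cd8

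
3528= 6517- 2989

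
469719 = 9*52191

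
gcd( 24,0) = 24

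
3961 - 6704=-2743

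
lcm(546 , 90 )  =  8190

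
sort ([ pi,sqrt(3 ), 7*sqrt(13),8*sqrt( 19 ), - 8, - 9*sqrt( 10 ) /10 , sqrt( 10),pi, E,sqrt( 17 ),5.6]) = [ -8, - 9*sqrt( 10 ) /10,sqrt( 3),E, pi,pi,sqrt(10),sqrt( 17), 5.6 , 7*sqrt( 13) , 8*sqrt( 19) ] 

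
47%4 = 3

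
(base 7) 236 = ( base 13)98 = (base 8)175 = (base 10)125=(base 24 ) 55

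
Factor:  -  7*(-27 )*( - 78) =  - 14742 = - 2^1 * 3^4*7^1*13^1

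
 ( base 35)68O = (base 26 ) B8A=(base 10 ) 7654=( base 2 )1110111100110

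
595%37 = 3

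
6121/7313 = 6121/7313 = 0.84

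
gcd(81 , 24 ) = 3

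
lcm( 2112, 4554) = 145728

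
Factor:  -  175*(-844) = 2^2*5^2*7^1*211^1 = 147700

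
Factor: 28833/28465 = 3^1*5^( - 1 )*7^1*1373^1*5693^(  -  1)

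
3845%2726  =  1119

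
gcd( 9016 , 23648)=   8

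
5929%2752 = 425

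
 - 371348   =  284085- 655433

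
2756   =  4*689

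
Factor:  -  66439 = -29^2*79^1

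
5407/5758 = 5407/5758 = 0.94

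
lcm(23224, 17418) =69672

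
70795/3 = 70795/3 = 23598.33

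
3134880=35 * 89568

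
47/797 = 47/797=0.06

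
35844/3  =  11948=   11948.00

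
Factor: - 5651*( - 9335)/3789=3^( - 2)*5^1*421^ ( - 1 )* 1867^1*5651^1=52752085/3789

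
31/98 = 31/98  =  0.32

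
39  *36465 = 1422135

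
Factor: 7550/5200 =151/104 = 2^( - 3)*13^( - 1 )*151^1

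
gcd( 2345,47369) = 469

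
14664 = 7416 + 7248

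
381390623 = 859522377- 478131754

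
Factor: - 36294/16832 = -69/32 = - 2^( - 5 )*3^1*23^1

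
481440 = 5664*85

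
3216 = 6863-3647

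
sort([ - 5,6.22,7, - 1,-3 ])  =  [ - 5,-3,-1,6.22,7]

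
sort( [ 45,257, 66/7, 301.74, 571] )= [66/7, 45, 257,301.74, 571]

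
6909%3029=851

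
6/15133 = 6/15133 = 0.00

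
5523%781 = 56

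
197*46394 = 9139618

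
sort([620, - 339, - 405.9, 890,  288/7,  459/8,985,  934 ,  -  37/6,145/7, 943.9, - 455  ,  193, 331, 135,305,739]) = [ - 455, - 405.9,-339, - 37/6, 145/7,  288/7, 459/8, 135,193,  305,331 , 620,  739,890,934,943.9,  985]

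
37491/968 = 38 + 707/968=38.73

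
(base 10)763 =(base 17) 2af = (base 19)223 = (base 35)ls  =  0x2FB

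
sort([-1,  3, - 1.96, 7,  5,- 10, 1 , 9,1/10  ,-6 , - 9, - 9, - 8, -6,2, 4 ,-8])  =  [ - 10, - 9,- 9,-8, - 8, - 6, - 6,  -  1.96, - 1, 1/10,1  ,  2, 3,  4,5,7, 9]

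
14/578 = 7/289 = 0.02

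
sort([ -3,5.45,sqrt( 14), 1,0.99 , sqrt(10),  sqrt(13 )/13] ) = [ - 3, sqrt( 13)/13,  0.99 , 1,sqrt(10 ),sqrt (14),5.45 ]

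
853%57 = 55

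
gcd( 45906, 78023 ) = 1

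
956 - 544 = 412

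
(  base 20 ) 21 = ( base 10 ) 41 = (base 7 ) 56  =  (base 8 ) 51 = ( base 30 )1b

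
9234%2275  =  134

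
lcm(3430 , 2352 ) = 82320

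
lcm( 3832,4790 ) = 19160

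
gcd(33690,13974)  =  6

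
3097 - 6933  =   - 3836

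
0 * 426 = 0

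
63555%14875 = 4055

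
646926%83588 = 61810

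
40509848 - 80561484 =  - 40051636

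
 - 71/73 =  - 71/73 = - 0.97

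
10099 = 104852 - 94753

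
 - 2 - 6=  - 8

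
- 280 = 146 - 426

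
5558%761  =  231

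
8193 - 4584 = 3609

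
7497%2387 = 336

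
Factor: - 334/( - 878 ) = 167/439 = 167^1 *439^ ( - 1 ) 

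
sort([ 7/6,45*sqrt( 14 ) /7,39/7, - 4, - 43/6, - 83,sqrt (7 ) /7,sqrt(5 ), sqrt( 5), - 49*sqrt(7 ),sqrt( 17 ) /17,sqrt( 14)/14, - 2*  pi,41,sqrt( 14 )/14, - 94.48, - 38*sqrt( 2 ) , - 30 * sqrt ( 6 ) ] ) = [ - 49*sqrt( 7), - 94.48, - 83, - 30*sqrt( 6),  -  38 *sqrt( 2 ), -43/6, -2*pi, - 4,sqrt( 17 )/17,sqrt( 14 ) /14, sqrt( 14)/14, sqrt( 7 )/7,7/6 , sqrt( 5 )  ,  sqrt(5),39/7,45*sqrt (14 )/7,41]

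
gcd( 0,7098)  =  7098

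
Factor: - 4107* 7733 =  - 3^1*11^1 * 19^1*37^3 = - 31759431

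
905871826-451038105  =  454833721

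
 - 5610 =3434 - 9044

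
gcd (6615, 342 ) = 9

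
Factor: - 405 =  - 3^4*5^1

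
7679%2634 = 2411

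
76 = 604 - 528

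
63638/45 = 1414 + 8/45 = 1414.18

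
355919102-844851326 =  - 488932224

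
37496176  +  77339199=114835375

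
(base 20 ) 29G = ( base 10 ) 996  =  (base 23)1k7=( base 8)1744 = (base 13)5B8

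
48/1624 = 6/203 = 0.03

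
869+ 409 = 1278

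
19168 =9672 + 9496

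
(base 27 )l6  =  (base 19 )1B3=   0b1000111101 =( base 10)573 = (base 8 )1075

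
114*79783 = 9095262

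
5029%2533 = 2496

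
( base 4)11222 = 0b101101010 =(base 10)362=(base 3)111102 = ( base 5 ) 2422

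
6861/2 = 3430 + 1/2 = 3430.50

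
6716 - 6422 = 294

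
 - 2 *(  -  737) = 1474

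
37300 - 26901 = 10399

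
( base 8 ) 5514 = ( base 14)10a8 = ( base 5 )43032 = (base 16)B4C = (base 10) 2892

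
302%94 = 20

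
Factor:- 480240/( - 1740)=276 = 2^2*3^1*23^1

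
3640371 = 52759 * 69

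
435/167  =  2 + 101/167 = 2.60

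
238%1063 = 238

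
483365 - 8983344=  - 8499979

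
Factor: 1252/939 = 2^2*3^(-1) = 4/3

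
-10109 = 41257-51366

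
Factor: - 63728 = -2^4 *7^1*569^1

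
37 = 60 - 23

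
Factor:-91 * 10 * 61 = -2^1 * 5^1 *7^1*13^1*61^1 =- 55510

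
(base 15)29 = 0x27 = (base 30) 19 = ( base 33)16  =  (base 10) 39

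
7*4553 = 31871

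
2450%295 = 90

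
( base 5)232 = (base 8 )103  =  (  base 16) 43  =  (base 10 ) 67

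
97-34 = 63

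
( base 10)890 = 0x37A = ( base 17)316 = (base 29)11k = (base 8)1572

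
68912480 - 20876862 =48035618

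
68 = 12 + 56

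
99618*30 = 2988540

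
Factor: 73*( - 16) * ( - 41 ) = 47888 =2^4*41^1*73^1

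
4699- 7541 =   -  2842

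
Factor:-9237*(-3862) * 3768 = 134416971792=2^4*3^2*157^1*1931^1*3079^1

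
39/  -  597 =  - 13/199 = -0.07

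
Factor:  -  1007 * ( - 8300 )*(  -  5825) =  - 2^2 * 5^4*19^1*53^1*83^1*233^1  =  - 48685932500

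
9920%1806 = 890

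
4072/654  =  6+74/327=6.23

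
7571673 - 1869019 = 5702654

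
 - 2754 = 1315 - 4069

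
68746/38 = 34373/19 = 1809.11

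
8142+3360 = 11502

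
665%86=63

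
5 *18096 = 90480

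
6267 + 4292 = 10559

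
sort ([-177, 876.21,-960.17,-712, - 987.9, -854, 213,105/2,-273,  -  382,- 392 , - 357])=[ - 987.9, -960.17, - 854, - 712, - 392,- 382, - 357,-273,-177, 105/2 , 213,876.21]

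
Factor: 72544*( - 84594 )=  - 6136787136 = - 2^6*3^1*23^1*613^1*2267^1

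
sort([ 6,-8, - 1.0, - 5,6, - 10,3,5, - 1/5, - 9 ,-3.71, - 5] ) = [ -10, - 9, - 8, - 5, - 5, - 3.71, - 1.0, - 1/5, 3,5 , 6,  6 ] 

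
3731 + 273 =4004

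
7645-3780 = 3865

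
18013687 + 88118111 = 106131798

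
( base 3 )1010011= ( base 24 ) 19m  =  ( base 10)814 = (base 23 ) 1C9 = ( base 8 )1456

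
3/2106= 1/702 = 0.00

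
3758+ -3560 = 198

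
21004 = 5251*4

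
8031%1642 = 1463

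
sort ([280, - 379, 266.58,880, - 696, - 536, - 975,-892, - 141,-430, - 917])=[-975, - 917, - 892,-696, - 536, - 430, - 379, - 141, 266.58,  280  ,  880 ] 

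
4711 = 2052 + 2659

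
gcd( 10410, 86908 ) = 2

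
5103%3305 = 1798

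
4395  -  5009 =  -614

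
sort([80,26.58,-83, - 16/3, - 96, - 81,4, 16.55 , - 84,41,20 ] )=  [ - 96 , - 84, - 83, - 81,  -  16/3 , 4 , 16.55,20,26.58, 41,80 ] 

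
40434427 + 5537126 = 45971553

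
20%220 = 20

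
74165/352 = 210+245/352 = 210.70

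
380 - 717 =-337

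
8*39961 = 319688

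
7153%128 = 113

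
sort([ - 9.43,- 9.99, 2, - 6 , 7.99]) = [ - 9.99, - 9.43, - 6, 2, 7.99] 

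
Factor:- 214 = -2^1*107^1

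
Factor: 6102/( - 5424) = -2^ ( -3) * 3^2 = - 9/8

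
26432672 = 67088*394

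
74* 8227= 608798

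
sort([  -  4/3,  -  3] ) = [  -  3,-4/3]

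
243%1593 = 243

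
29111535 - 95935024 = -66823489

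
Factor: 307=307^1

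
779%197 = 188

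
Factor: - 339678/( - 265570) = 169839/132785 = 3^2 *5^( - 1) * 113^1 * 167^1*26557^(-1 )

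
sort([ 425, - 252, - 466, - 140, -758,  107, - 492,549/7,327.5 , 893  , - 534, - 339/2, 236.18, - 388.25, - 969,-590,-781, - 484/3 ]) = [-969,-781,-758, - 590,  -  534, - 492, - 466, - 388.25, - 252, - 339/2, - 484/3,-140  ,  549/7,107,  236.18, 327.5, 425, 893] 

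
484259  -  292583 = 191676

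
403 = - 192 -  - 595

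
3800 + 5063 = 8863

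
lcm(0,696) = 0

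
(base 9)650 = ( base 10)531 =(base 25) L6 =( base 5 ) 4111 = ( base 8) 1023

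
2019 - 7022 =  - 5003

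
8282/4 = 4141/2 = 2070.50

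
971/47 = 20 +31/47 = 20.66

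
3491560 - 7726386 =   -  4234826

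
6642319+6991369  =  13633688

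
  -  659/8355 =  - 659/8355 = - 0.08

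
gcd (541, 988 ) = 1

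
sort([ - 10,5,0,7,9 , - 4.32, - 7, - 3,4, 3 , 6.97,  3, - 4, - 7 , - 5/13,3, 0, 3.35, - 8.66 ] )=[-10, - 8.66, - 7 , - 7, - 4.32, - 4,-3,- 5/13, 0, 0,3,3, 3,3.35,4, 5,6.97,  7,9]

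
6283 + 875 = 7158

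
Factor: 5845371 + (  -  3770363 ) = 2075008 = 2^7*13^1*29^1 * 43^1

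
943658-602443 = 341215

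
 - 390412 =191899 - 582311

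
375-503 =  - 128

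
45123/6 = 15041/2 = 7520.50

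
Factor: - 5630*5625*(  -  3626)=114830887500 = 2^2*3^2*5^5 *7^2*37^1*563^1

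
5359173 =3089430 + 2269743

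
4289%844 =69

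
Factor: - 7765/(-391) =5^1 * 17^(  -  1 )*23^( - 1)*1553^1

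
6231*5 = 31155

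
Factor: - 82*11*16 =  - 14432= -2^5*11^1*41^1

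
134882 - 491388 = -356506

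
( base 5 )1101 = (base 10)151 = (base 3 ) 12121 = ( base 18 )87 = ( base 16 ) 97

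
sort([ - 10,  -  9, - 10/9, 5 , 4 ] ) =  [ - 10, - 9, - 10/9, 4, 5 ] 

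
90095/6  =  15015+5/6=15015.83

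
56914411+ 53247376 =110161787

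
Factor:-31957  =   - 31957^1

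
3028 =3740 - 712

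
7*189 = 1323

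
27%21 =6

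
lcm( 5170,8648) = 475640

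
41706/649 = 41706/649 = 64.26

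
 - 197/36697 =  - 197/36697= - 0.01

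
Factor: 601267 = 601267^1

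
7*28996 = 202972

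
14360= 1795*8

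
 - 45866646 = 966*( - 47481)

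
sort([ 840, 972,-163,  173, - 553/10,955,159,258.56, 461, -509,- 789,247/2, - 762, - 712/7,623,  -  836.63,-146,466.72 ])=[ - 836.63 , - 789, - 762, - 509, - 163,  -  146, - 712/7, - 553/10 , 247/2,  159,  173,258.56,461,466.72,623, 840,  955,972 ]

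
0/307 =0 = 0.00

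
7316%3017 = 1282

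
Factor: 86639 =7^1*12377^1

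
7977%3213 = 1551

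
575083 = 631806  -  56723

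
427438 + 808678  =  1236116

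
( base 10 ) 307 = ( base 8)463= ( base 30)A7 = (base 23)D8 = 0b100110011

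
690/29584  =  345/14792 = 0.02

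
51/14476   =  51/14476=0.00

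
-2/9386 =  - 1 + 4692/4693 = - 0.00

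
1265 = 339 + 926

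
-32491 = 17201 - 49692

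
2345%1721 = 624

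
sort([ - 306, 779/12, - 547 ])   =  [ - 547, - 306,779/12 ]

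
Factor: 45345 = 3^1*5^1*3023^1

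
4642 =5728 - 1086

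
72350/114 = 36175/57=634.65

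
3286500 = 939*3500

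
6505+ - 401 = 6104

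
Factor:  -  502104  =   - 2^3*3^1*20921^1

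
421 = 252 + 169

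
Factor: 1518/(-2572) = -759/1286 = -  2^( - 1 )*3^1*11^1 * 23^1 * 643^(-1) 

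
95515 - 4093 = 91422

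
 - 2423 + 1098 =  - 1325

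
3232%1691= 1541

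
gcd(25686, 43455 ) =3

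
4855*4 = 19420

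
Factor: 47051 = 47051^1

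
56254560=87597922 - 31343362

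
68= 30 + 38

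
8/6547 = 8/6547= 0.00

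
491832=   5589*88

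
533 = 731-198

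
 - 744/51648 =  - 31/2152= - 0.01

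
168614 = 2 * 84307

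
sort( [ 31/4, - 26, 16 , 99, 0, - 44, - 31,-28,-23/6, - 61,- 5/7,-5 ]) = [ - 61,-44,  -  31 , - 28, - 26, -5, - 23/6, - 5/7,  0,31/4,  16 , 99]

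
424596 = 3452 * 123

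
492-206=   286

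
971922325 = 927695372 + 44226953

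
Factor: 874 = 2^1*19^1* 23^1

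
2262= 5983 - 3721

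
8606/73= 8606/73=   117.89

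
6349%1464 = 493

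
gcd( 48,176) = 16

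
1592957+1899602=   3492559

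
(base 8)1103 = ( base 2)1001000011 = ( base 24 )103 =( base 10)579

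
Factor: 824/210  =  2^2*3^( - 1 )*5^( - 1)*7^( - 1)*103^1 = 412/105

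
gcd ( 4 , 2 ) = 2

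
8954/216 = 41 + 49/108 = 41.45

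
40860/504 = 81 + 1/14 = 81.07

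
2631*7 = 18417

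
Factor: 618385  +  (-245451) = 372934 = 2^1 * 263^1*709^1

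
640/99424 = 20/3107 = 0.01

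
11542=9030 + 2512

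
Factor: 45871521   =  3^1*73^1*209459^1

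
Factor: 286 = 2^1*11^1*13^1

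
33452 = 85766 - 52314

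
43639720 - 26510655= 17129065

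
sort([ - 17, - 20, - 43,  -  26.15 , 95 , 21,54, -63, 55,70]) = [-63, - 43, - 26.15 , - 20,-17,21, 54,  55 , 70 , 95 ] 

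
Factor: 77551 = 77551^1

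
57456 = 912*63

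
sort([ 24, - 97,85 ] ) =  [ - 97,24,85]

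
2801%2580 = 221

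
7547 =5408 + 2139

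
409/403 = 1 + 6/403 = 1.01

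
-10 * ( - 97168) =971680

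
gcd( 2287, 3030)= 1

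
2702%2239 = 463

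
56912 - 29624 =27288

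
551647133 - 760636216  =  -208989083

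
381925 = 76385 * 5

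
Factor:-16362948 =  - 2^2 * 3^1*7^1 * 131^1*1487^1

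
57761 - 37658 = 20103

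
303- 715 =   -  412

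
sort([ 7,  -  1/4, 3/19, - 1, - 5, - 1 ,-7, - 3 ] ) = [ - 7, - 5 , - 3, - 1, - 1, - 1/4,3/19,7 ]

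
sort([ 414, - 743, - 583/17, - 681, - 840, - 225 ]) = [ - 840, - 743,  -  681,  -  225, - 583/17 , 414 ] 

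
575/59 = 575/59   =  9.75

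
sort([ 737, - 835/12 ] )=[ - 835/12, 737] 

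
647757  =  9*71973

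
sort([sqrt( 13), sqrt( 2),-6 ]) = [ - 6,  sqrt( 2 ), sqrt( 13 )]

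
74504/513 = 145+119/513 = 145.23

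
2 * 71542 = 143084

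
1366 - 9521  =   - 8155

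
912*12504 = 11403648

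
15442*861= 13295562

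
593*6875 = 4076875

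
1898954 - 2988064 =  -1089110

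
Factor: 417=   3^1*139^1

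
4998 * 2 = 9996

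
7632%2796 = 2040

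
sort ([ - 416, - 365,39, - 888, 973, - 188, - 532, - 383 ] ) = [- 888, - 532, - 416, - 383, - 365, - 188, 39, 973 ] 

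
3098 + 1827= 4925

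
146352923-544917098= - 398564175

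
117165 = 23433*5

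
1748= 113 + 1635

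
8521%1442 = 1311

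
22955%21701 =1254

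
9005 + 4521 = 13526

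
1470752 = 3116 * 472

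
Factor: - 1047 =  - 3^1*349^1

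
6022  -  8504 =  - 2482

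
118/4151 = 118/4151  =  0.03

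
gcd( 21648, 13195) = 1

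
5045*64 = 322880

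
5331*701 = 3737031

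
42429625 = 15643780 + 26785845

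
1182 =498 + 684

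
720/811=720/811 =0.89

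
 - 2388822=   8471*( - 282 )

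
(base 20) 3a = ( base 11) 64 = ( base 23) 31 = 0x46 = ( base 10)70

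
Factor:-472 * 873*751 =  - 2^3 * 3^2*59^1 * 97^1*751^1 =- 309454056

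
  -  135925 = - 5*27185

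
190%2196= 190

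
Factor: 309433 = 309433^1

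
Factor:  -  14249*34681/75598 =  - 494169569/75598= - 2^( - 1 )*79^1*439^1 * 14249^1*37799^( - 1) 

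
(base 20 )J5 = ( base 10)385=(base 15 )1aa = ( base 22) HB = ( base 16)181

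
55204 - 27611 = 27593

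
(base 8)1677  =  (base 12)67b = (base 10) 959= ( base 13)58a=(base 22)1ld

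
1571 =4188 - 2617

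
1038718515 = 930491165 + 108227350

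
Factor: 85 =5^1*17^1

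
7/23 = 7/23 = 0.30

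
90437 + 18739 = 109176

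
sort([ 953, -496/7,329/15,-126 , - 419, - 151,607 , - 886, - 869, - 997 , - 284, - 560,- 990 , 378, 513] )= [ - 997, - 990 , - 886, - 869,-560, - 419, - 284, - 151, -126,  -  496/7,329/15,378 , 513,607, 953 ]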